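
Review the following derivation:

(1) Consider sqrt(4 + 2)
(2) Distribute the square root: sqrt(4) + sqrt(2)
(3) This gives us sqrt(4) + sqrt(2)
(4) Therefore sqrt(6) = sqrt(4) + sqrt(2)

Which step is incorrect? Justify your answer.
Step 2: Distribute the square root: sqrt(4) + sqrt(2)

Step 2 incorrectly 'distributes' the square root over addition. The square root function does not distribute: sqrt(a + b) ≠ sqrt(a) + sqrt(b). In fact, sqrt(4 + 2) = sqrt(6) ≈ 2.4495, while sqrt(4) + sqrt(2) ≈ 3.4142.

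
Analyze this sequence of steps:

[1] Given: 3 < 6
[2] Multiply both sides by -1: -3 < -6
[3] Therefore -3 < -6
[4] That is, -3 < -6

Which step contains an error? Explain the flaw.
Step 2: Multiply both sides by -1: -3 < -6

Step 2 multiplies both sides by -1 but fails to reverse the inequality sign. When multiplying (or dividing) an inequality by a negative number, the direction must be reversed. Since 3 < 6, we should get -3 > -6, i.e., -3 > -6.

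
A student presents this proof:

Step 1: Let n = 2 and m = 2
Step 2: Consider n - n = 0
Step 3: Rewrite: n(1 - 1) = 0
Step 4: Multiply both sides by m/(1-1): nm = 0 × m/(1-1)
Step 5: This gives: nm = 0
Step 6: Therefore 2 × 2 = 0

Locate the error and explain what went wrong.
Step 4: Multiply both sides by m/(1-1): nm = 0 × m/(1-1)

Step 4 multiplies both sides by m/(1-1). However, 1-1 = 0, so this is multiplication by m/0, which is undefined. We cannot multiply by an undefined expression.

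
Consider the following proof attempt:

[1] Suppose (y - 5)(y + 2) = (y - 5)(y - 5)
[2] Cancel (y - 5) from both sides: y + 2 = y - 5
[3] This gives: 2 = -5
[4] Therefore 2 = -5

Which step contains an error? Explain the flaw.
Step 2: Cancel (y - 5) from both sides: y + 2 = y - 5

Step 2 cancels (y - 5) from both sides. This is only valid if (y - 5) ≠ 0, i.e., y ≠ 5. When y = 5, both sides equal zero regardless of the other factors. The correct approach requires considering y = 5 as a separate case.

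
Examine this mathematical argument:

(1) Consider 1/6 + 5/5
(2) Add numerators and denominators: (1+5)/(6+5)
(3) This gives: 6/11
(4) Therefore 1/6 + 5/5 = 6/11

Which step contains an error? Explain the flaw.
Step 2: Add numerators and denominators: (1+5)/(6+5)

Step 2 incorrectly adds fractions by separately adding numerators and denominators. This is wrong. The correct method requires a common denominator: 1/6 + 5/5 = (1×5 + 5×6)/(6×5) = 35/30 = 7/6. The method used gives 6/11, which is different.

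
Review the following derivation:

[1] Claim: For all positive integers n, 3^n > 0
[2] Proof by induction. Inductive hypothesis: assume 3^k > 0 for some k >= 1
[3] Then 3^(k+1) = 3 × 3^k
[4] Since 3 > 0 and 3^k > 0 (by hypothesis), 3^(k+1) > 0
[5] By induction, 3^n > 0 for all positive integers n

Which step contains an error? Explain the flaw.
Step 5: By induction, 3^n > 0 for all positive integers n

Step 5 concludes the proof by induction, but no base case was ever established. A valid induction proof requires: (1) a base case proving 3^1 > 0, and (2) an inductive step showing IF 3^k > 0 THEN 3^(k+1) > 0. Steps 2-4 correctly establish the inductive step, but without the base case the conclusion in step 5 does not follow.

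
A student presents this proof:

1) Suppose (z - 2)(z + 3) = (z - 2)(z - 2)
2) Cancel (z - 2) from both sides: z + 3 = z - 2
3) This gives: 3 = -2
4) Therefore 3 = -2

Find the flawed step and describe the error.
Step 2: Cancel (z - 2) from both sides: z + 3 = z - 2

Step 2 cancels (z - 2) from both sides. This is only valid if (z - 2) ≠ 0, i.e., z ≠ 2. When z = 2, both sides equal zero regardless of the other factors. The correct approach requires considering z = 2 as a separate case.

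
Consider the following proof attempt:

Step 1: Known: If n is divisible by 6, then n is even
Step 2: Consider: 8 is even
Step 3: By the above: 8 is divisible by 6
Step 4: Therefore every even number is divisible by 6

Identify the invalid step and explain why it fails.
Step 3: By the above: 8 is divisible by 6

Step 3 commits the fallacy of affirming the consequent. The known fact 'divisible by 6 → even' does NOT imply 'even → divisible by 6'. That would be the converse, which is false. For example, 8 is even but 8 ÷ 6 = 1.33, which is not an integer.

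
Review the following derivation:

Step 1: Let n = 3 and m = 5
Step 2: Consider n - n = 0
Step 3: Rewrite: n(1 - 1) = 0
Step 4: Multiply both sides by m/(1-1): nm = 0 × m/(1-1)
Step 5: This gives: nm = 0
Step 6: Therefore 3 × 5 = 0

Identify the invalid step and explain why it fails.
Step 4: Multiply both sides by m/(1-1): nm = 0 × m/(1-1)

Step 4 multiplies both sides by m/(1-1). However, 1-1 = 0, so this is multiplication by m/0, which is undefined. We cannot multiply by an undefined expression.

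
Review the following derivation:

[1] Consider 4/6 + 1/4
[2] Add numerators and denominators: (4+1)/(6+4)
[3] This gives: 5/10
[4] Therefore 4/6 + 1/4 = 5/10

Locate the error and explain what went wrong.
Step 2: Add numerators and denominators: (4+1)/(6+4)

Step 2 incorrectly adds fractions by separately adding numerators and denominators. This is wrong. The correct method requires a common denominator: 4/6 + 1/4 = (4×4 + 1×6)/(6×4) = 22/24 = 11/12. The method used gives 5/10, which is different.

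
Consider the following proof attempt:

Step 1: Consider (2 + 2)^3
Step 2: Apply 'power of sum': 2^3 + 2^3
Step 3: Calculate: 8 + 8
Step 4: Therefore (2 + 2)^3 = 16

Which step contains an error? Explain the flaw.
Step 2: Apply 'power of sum': 2^3 + 2^3

Step 2 incorrectly applies a non-existent rule '(a+b)^n = a^n + b^n'. This is false in general. The correct expansion uses the binomial theorem. The actual value is (2 + 2)^3 = 4^3 = 64, not 16.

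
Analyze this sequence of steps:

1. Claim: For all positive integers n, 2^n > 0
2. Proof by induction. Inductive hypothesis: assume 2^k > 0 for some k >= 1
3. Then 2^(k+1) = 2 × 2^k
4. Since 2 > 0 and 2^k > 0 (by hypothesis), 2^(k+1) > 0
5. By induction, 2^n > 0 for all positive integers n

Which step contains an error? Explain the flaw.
Step 5: By induction, 2^n > 0 for all positive integers n

Step 5 concludes the proof by induction, but no base case was ever established. A valid induction proof requires: (1) a base case proving 2^1 > 0, and (2) an inductive step showing IF 2^k > 0 THEN 2^(k+1) > 0. Steps 2-4 correctly establish the inductive step, but without the base case the conclusion in step 5 does not follow.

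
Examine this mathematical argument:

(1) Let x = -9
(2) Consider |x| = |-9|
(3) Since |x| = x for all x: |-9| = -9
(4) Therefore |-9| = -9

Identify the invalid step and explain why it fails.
Step 3: Since |x| = x for all x: |-9| = -9

Step 3 incorrectly states that |x| = x for all x. The correct definition is |x| = x when x >= 0, and |x| = -x when x < 0. Since -9 < 0, we have |-9| = -(-9) = 9, not -9.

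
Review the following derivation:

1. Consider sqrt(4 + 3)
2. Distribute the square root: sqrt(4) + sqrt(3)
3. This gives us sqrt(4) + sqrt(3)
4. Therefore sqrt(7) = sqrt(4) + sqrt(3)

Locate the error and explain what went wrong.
Step 2: Distribute the square root: sqrt(4) + sqrt(3)

Step 2 incorrectly 'distributes' the square root over addition. The square root function does not distribute: sqrt(a + b) ≠ sqrt(a) + sqrt(b). In fact, sqrt(4 + 3) = sqrt(7) ≈ 2.6458, while sqrt(4) + sqrt(3) ≈ 3.7321.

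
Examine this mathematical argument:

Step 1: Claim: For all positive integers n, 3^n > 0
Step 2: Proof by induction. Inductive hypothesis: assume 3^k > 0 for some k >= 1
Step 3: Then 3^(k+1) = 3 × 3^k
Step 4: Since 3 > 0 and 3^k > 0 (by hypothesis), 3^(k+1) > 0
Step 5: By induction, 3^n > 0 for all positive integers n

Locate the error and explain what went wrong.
Step 5: By induction, 3^n > 0 for all positive integers n

Step 5 concludes the proof by induction, but no base case was ever established. A valid induction proof requires: (1) a base case proving 3^1 > 0, and (2) an inductive step showing IF 3^k > 0 THEN 3^(k+1) > 0. Steps 2-4 correctly establish the inductive step, but without the base case the conclusion in step 5 does not follow.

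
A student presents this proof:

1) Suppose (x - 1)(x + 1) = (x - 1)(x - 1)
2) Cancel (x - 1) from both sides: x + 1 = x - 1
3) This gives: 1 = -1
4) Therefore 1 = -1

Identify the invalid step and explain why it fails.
Step 2: Cancel (x - 1) from both sides: x + 1 = x - 1

Step 2 cancels (x - 1) from both sides. This is only valid if (x - 1) ≠ 0, i.e., x ≠ 1. When x = 1, both sides equal zero regardless of the other factors. The correct approach requires considering x = 1 as a separate case.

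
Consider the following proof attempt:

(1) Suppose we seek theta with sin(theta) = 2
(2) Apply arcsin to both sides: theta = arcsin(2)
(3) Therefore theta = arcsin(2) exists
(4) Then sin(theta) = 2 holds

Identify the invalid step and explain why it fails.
Step 2: Apply arcsin to both sides: theta = arcsin(2)

Step 2 applies arcsin to 2. However, arcsin(x) is only defined for x in [-1, 1] because sin(theta) can only produce values in that range. Since |2| > 1, arcsin(2) is undefined. There is no angle whose sine equals 2.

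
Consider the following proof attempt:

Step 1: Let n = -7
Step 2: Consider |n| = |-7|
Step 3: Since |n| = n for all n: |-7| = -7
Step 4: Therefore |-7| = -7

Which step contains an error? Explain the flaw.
Step 3: Since |n| = n for all n: |-7| = -7

Step 3 incorrectly states that |n| = n for all n. The correct definition is |n| = n when n >= 0, and |n| = -n when n < 0. Since -7 < 0, we have |-7| = -(-7) = 7, not -7.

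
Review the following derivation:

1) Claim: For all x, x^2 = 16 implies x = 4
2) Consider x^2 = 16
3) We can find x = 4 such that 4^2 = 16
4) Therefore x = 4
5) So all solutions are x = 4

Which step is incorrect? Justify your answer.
Step 4: Therefore x = 4

Step 4 incorrectly concludes that x = 4 is the only solution. The proof shows that x = 4 is A solution (existence), but does not show it is the ONLY solution (uniqueness). In fact, x = -4 is also a solution since (-4)^2 = 16. Finding one solution doesn't prove there are no others.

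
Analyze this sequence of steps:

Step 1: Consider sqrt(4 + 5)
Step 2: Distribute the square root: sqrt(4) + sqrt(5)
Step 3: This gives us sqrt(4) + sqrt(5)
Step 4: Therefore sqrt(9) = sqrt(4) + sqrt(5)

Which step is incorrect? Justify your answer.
Step 2: Distribute the square root: sqrt(4) + sqrt(5)

Step 2 incorrectly 'distributes' the square root over addition. The square root function does not distribute: sqrt(a + b) ≠ sqrt(a) + sqrt(b). In fact, sqrt(4 + 5) = sqrt(9) ≈ 3.0000, while sqrt(4) + sqrt(5) ≈ 4.2361.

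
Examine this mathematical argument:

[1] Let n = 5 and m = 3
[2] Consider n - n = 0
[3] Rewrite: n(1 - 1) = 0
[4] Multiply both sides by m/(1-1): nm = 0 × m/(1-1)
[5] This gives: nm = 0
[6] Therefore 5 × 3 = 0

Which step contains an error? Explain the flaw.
Step 4: Multiply both sides by m/(1-1): nm = 0 × m/(1-1)

Step 4 multiplies both sides by m/(1-1). However, 1-1 = 0, so this is multiplication by m/0, which is undefined. We cannot multiply by an undefined expression.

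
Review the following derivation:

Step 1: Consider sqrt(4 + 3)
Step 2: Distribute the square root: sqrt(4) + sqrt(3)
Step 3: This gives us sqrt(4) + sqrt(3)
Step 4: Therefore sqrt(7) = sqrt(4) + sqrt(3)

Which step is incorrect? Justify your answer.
Step 2: Distribute the square root: sqrt(4) + sqrt(3)

Step 2 incorrectly 'distributes' the square root over addition. The square root function does not distribute: sqrt(a + b) ≠ sqrt(a) + sqrt(b). In fact, sqrt(4 + 3) = sqrt(7) ≈ 2.6458, while sqrt(4) + sqrt(3) ≈ 3.7321.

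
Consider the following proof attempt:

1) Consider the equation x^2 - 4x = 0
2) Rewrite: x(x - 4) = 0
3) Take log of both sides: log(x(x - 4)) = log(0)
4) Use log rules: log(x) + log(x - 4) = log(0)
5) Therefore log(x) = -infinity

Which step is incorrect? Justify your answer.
Step 3: Take log of both sides: log(x(x - 4)) = log(0)

Step 3 takes the logarithm of both sides, resulting in log(0) on the right side. The logarithm is only defined for positive numbers; log(0) is undefined (approaches negative infinity). This operation is invalid.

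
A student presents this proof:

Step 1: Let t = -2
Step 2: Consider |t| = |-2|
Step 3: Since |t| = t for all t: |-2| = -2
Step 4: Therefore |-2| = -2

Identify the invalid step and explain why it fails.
Step 3: Since |t| = t for all t: |-2| = -2

Step 3 incorrectly states that |t| = t for all t. The correct definition is |t| = t when t >= 0, and |t| = -t when t < 0. Since -2 < 0, we have |-2| = -(-2) = 2, not -2.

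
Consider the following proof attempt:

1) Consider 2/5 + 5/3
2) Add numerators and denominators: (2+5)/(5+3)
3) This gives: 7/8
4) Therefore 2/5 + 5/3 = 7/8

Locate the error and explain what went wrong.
Step 2: Add numerators and denominators: (2+5)/(5+3)

Step 2 incorrectly adds fractions by separately adding numerators and denominators. This is wrong. The correct method requires a common denominator: 2/5 + 5/3 = (2×3 + 5×5)/(5×3) = 31/15 = 31/15. The method used gives 7/8, which is different.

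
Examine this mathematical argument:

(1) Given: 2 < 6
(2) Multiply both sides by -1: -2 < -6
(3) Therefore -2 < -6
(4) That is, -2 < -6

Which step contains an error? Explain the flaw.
Step 2: Multiply both sides by -1: -2 < -6

Step 2 multiplies both sides by -1 but fails to reverse the inequality sign. When multiplying (or dividing) an inequality by a negative number, the direction must be reversed. Since 2 < 6, we should get -2 > -6, i.e., -2 > -6.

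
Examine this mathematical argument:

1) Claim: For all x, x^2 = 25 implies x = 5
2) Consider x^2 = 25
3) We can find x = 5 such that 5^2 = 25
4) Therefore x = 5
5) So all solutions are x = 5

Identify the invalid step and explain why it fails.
Step 4: Therefore x = 5

Step 4 incorrectly concludes that x = 5 is the only solution. The proof shows that x = 5 is A solution (existence), but does not show it is the ONLY solution (uniqueness). In fact, x = -5 is also a solution since (-5)^2 = 25. Finding one solution doesn't prove there are no others.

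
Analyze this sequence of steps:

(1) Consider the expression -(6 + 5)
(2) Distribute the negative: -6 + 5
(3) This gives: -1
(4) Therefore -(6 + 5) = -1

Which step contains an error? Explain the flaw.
Step 2: Distribute the negative: -6 + 5

Step 2 incorrectly distributes the negative sign. The correct distribution is -(6 + 5) = -6 - 5 = -11. The negative must be applied to both terms, not just the first. The error treats -(6 + 5) as -6 + 5, which equals -1 instead of -11.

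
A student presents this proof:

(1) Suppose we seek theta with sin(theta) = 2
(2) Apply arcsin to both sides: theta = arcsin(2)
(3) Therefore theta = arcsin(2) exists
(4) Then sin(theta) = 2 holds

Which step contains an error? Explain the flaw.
Step 2: Apply arcsin to both sides: theta = arcsin(2)

Step 2 applies arcsin to 2. However, arcsin(x) is only defined for x in [-1, 1] because sin(theta) can only produce values in that range. Since |2| > 1, arcsin(2) is undefined. There is no angle whose sine equals 2.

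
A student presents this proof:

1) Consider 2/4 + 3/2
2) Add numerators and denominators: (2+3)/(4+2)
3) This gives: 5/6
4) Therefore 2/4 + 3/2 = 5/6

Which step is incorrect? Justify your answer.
Step 2: Add numerators and denominators: (2+3)/(4+2)

Step 2 incorrectly adds fractions by separately adding numerators and denominators. This is wrong. The correct method requires a common denominator: 2/4 + 3/2 = (2×2 + 3×4)/(4×2) = 16/8 = 2. The method used gives 5/6, which is different.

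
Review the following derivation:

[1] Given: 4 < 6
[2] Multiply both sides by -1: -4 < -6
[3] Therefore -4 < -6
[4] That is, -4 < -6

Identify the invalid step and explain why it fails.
Step 2: Multiply both sides by -1: -4 < -6

Step 2 multiplies both sides by -1 but fails to reverse the inequality sign. When multiplying (or dividing) an inequality by a negative number, the direction must be reversed. Since 4 < 6, we should get -4 > -6, i.e., -4 > -6.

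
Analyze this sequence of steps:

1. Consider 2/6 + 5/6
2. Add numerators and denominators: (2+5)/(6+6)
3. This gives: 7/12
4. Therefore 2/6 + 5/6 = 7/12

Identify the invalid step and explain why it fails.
Step 2: Add numerators and denominators: (2+5)/(6+6)

Step 2 incorrectly adds fractions by separately adding numerators and denominators. This is wrong. The correct method requires a common denominator: 2/6 + 5/6 = (2×6 + 5×6)/(6×6) = 42/36 = 7/6. The method used gives 7/12, which is different.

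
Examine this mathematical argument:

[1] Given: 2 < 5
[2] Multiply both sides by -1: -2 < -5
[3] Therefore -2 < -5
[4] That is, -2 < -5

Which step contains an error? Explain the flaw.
Step 2: Multiply both sides by -1: -2 < -5

Step 2 multiplies both sides by -1 but fails to reverse the inequality sign. When multiplying (or dividing) an inequality by a negative number, the direction must be reversed. Since 2 < 5, we should get -2 > -5, i.e., -2 > -5.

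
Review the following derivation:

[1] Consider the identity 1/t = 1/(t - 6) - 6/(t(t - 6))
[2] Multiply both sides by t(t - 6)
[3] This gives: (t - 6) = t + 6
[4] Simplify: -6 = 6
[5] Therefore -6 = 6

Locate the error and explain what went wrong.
Step 3: This gives: (t - 6) = t + 6

Step 3 makes a sign error when clearing denominators. Multiplying -6/(t(t - 6)) by t(t - 6) gives -6, not +6. The correct result is (t - 6) = t - 6, which is trivially true, not (t - 6) = t + 6. (Step 1 is a valid identity: 1/(t - 6) - 6/(t(t - 6)) = (t - 6)/(t(t - 6)) = 1/t.)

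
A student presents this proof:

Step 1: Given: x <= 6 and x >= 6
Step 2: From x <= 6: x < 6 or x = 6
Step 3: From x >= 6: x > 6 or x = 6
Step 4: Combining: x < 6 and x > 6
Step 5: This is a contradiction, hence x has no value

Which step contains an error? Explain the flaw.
Step 4: Combining: x < 6 and x > 6

Step 4 incorrectly combines the conditions. From x <= 6 and x >= 6, the intersection is x = 6. The error treats the 'or' cases as 'and' requirements. The correct conclusion is that x = 6 is the unique solution, not that no solution exists.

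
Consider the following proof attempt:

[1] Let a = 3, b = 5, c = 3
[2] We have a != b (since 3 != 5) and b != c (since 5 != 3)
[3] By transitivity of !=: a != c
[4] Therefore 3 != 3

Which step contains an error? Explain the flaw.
Step 3: By transitivity of !=: a != c

Step 3 incorrectly applies transitivity to the '!=' relation. Transitivity states: if a R b and b R c, then a R c. However, '!=' is not transitive. Counterexample: 3 != 5 and 5 != 3, but 3 = 3 (both equal 3). Transitivity holds for relations like <, <=, =, but not for !=.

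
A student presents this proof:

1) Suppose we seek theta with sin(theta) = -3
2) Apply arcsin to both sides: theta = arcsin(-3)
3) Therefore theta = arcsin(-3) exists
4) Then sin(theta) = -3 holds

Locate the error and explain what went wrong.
Step 2: Apply arcsin to both sides: theta = arcsin(-3)

Step 2 applies arcsin to -3. However, arcsin(x) is only defined for x in [-1, 1] because sin(theta) can only produce values in that range. Since |-3| > 1, arcsin(-3) is undefined. There is no angle whose sine equals -3.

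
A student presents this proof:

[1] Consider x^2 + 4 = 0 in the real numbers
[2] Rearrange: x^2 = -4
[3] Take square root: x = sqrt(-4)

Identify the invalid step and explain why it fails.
Step 3: Take square root: x = sqrt(-4)

Step 3 takes the square root of -4, which is negative. In the real number system, the square root of a negative number is undefined. The equation x^2 + 4 = 0 has no real solutions. Square roots of negative numbers only exist in the complex numbers.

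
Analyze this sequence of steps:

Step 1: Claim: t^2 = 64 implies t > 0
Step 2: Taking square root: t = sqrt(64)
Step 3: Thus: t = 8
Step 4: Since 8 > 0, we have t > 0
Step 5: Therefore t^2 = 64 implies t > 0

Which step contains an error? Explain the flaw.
Step 2: Taking square root: t = sqrt(64)

Step 2 takes the square root and assumes the positive root only. The equation t^2 = 64 actually has two solutions: t = 8 and t = -8. The proof silently assumes t > 0 without justification, then uses this assumption to conclude t > 0, which is circular. The counterexample t = -8 shows the claim is false.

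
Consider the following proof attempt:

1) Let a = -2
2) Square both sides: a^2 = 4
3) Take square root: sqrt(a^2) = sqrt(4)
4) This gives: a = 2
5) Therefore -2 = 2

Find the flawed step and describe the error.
Step 4: This gives: a = 2

Step 4 incorrectly states that sqrt(a^2) = a. The correct identity is sqrt(a^2) = |a|. Since a = -2 < 0, we have sqrt(a^2) = |-2| = 2, not a = -2.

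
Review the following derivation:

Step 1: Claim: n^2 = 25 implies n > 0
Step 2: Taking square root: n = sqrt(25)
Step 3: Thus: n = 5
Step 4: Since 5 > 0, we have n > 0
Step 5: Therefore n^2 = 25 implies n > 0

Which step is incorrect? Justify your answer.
Step 2: Taking square root: n = sqrt(25)

Step 2 takes the square root and assumes the positive root only. The equation n^2 = 25 actually has two solutions: n = 5 and n = -5. The proof silently assumes n > 0 without justification, then uses this assumption to conclude n > 0, which is circular. The counterexample n = -5 shows the claim is false.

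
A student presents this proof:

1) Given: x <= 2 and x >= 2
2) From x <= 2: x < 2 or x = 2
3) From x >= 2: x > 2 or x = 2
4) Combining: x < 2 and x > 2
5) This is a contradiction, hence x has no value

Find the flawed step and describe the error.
Step 4: Combining: x < 2 and x > 2

Step 4 incorrectly combines the conditions. From x <= 2 and x >= 2, the intersection is x = 2. The error treats the 'or' cases as 'and' requirements. The correct conclusion is that x = 2 is the unique solution, not that no solution exists.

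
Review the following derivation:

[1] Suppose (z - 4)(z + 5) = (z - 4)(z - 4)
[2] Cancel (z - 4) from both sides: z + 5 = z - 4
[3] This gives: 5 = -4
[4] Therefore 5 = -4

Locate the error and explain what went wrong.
Step 2: Cancel (z - 4) from both sides: z + 5 = z - 4

Step 2 cancels (z - 4) from both sides. This is only valid if (z - 4) ≠ 0, i.e., z ≠ 4. When z = 4, both sides equal zero regardless of the other factors. The correct approach requires considering z = 4 as a separate case.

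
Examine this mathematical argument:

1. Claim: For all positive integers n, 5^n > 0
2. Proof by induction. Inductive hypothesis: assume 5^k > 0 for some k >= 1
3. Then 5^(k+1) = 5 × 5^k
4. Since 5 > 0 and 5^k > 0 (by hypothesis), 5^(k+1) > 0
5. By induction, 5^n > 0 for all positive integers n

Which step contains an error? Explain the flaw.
Step 5: By induction, 5^n > 0 for all positive integers n

Step 5 concludes the proof by induction, but no base case was ever established. A valid induction proof requires: (1) a base case proving 5^1 > 0, and (2) an inductive step showing IF 5^k > 0 THEN 5^(k+1) > 0. Steps 2-4 correctly establish the inductive step, but without the base case the conclusion in step 5 does not follow.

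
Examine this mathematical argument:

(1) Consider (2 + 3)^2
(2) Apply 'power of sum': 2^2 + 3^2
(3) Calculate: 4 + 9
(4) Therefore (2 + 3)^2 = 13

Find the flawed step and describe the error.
Step 2: Apply 'power of sum': 2^2 + 3^2

Step 2 incorrectly applies a non-existent rule '(a+b)^n = a^n + b^n'. This is false in general. The correct expansion uses the binomial theorem. The actual value is (2 + 3)^2 = 5^2 = 25, not 13.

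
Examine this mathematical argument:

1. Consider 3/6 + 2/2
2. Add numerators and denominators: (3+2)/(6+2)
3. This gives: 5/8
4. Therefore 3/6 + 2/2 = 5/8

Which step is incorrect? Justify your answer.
Step 2: Add numerators and denominators: (3+2)/(6+2)

Step 2 incorrectly adds fractions by separately adding numerators and denominators. This is wrong. The correct method requires a common denominator: 3/6 + 2/2 = (3×2 + 2×6)/(6×2) = 18/12 = 3/2. The method used gives 5/8, which is different.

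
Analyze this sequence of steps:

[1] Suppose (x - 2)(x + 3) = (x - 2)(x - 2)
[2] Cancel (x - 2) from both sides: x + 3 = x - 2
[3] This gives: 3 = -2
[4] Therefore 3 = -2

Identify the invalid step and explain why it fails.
Step 2: Cancel (x - 2) from both sides: x + 3 = x - 2

Step 2 cancels (x - 2) from both sides. This is only valid if (x - 2) ≠ 0, i.e., x ≠ 2. When x = 2, both sides equal zero regardless of the other factors. The correct approach requires considering x = 2 as a separate case.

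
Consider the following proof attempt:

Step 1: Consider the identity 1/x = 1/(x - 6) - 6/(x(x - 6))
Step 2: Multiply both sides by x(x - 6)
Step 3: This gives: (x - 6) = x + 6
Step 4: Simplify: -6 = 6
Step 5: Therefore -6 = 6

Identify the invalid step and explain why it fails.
Step 3: This gives: (x - 6) = x + 6

Step 3 makes a sign error when clearing denominators. Multiplying -6/(x(x - 6)) by x(x - 6) gives -6, not +6. The correct result is (x - 6) = x - 6, which is trivially true, not (x - 6) = x + 6. (Step 1 is a valid identity: 1/(x - 6) - 6/(x(x - 6)) = (x - 6)/(x(x - 6)) = 1/x.)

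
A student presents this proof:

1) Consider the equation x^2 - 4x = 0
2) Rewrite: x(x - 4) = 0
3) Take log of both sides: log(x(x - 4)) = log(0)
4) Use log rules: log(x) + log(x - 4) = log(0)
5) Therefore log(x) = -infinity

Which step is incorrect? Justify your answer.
Step 3: Take log of both sides: log(x(x - 4)) = log(0)

Step 3 takes the logarithm of both sides, resulting in log(0) on the right side. The logarithm is only defined for positive numbers; log(0) is undefined (approaches negative infinity). This operation is invalid.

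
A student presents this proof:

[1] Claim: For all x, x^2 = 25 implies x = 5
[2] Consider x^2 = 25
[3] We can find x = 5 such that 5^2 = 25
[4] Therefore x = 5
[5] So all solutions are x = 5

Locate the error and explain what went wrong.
Step 4: Therefore x = 5

Step 4 incorrectly concludes that x = 5 is the only solution. The proof shows that x = 5 is A solution (existence), but does not show it is the ONLY solution (uniqueness). In fact, x = -5 is also a solution since (-5)^2 = 25. Finding one solution doesn't prove there are no others.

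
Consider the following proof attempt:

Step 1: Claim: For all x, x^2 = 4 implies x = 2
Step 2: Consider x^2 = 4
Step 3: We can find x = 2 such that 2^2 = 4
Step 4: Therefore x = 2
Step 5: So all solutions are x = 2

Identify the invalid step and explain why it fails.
Step 4: Therefore x = 2

Step 4 incorrectly concludes that x = 2 is the only solution. The proof shows that x = 2 is A solution (existence), but does not show it is the ONLY solution (uniqueness). In fact, x = -2 is also a solution since (-2)^2 = 4. Finding one solution doesn't prove there are no others.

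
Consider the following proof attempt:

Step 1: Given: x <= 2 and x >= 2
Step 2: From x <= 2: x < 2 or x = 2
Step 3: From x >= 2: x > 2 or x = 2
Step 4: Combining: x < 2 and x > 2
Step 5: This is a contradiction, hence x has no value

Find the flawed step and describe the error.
Step 4: Combining: x < 2 and x > 2

Step 4 incorrectly combines the conditions. From x <= 2 and x >= 2, the intersection is x = 2. The error treats the 'or' cases as 'and' requirements. The correct conclusion is that x = 2 is the unique solution, not that no solution exists.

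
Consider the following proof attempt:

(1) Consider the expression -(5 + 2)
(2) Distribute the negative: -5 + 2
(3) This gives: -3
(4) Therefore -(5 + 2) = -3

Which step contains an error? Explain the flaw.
Step 2: Distribute the negative: -5 + 2

Step 2 incorrectly distributes the negative sign. The correct distribution is -(5 + 2) = -5 - 2 = -7. The negative must be applied to both terms, not just the first. The error treats -(5 + 2) as -5 + 2, which equals -3 instead of -7.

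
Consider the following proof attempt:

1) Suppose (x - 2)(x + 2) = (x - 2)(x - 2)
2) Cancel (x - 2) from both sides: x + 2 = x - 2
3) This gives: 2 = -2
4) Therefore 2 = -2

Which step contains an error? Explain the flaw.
Step 2: Cancel (x - 2) from both sides: x + 2 = x - 2

Step 2 cancels (x - 2) from both sides. This is only valid if (x - 2) ≠ 0, i.e., x ≠ 2. When x = 2, both sides equal zero regardless of the other factors. The correct approach requires considering x = 2 as a separate case.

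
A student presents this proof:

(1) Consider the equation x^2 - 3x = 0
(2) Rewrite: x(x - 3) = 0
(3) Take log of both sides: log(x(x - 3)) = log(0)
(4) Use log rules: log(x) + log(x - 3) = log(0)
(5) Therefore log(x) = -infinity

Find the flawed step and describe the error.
Step 3: Take log of both sides: log(x(x - 3)) = log(0)

Step 3 takes the logarithm of both sides, resulting in log(0) on the right side. The logarithm is only defined for positive numbers; log(0) is undefined (approaches negative infinity). This operation is invalid.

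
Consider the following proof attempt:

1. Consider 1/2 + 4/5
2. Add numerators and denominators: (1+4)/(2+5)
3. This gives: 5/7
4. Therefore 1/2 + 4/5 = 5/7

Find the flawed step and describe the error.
Step 2: Add numerators and denominators: (1+4)/(2+5)

Step 2 incorrectly adds fractions by separately adding numerators and denominators. This is wrong. The correct method requires a common denominator: 1/2 + 4/5 = (1×5 + 4×2)/(2×5) = 13/10 = 13/10. The method used gives 5/7, which is different.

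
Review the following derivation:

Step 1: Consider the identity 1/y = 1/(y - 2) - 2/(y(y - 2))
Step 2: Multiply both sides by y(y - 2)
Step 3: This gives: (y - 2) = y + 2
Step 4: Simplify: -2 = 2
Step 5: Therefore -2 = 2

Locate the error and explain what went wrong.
Step 3: This gives: (y - 2) = y + 2

Step 3 makes a sign error when clearing denominators. Multiplying -2/(y(y - 2)) by y(y - 2) gives -2, not +2. The correct result is (y - 2) = y - 2, which is trivially true, not (y - 2) = y + 2. (Step 1 is a valid identity: 1/(y - 2) - 2/(y(y - 2)) = (y - 2)/(y(y - 2)) = 1/y.)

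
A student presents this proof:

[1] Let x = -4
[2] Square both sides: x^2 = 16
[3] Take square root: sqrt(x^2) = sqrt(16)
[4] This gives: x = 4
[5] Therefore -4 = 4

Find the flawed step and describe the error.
Step 4: This gives: x = 4

Step 4 incorrectly states that sqrt(x^2) = x. The correct identity is sqrt(x^2) = |x|. Since x = -4 < 0, we have sqrt(x^2) = |-4| = 4, not x = -4.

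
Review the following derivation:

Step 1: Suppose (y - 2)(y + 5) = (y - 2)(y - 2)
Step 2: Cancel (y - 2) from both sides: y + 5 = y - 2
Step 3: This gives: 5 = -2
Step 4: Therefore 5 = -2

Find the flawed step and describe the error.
Step 2: Cancel (y - 2) from both sides: y + 5 = y - 2

Step 2 cancels (y - 2) from both sides. This is only valid if (y - 2) ≠ 0, i.e., y ≠ 2. When y = 2, both sides equal zero regardless of the other factors. The correct approach requires considering y = 2 as a separate case.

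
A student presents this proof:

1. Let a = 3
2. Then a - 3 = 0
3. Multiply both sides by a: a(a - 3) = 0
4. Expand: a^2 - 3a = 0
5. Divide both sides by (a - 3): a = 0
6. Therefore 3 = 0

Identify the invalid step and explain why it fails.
Step 5: Divide both sides by (a - 3): a = 0

Step 5 divides both sides by (a - 3). However, since a = 3, we have (a - 3) = 0. Division by zero is undefined, making this step invalid.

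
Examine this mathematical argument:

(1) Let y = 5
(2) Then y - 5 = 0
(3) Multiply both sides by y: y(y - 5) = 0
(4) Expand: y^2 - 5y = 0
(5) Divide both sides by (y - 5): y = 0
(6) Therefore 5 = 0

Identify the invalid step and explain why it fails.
Step 5: Divide both sides by (y - 5): y = 0

Step 5 divides both sides by (y - 5). However, since y = 5, we have (y - 5) = 0. Division by zero is undefined, making this step invalid.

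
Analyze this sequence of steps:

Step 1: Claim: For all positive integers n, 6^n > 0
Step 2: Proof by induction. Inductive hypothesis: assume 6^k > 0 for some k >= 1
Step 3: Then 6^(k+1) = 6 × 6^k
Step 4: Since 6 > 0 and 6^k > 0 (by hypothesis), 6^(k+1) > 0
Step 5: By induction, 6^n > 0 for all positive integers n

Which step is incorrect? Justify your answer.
Step 5: By induction, 6^n > 0 for all positive integers n

Step 5 concludes the proof by induction, but no base case was ever established. A valid induction proof requires: (1) a base case proving 6^1 > 0, and (2) an inductive step showing IF 6^k > 0 THEN 6^(k+1) > 0. Steps 2-4 correctly establish the inductive step, but without the base case the conclusion in step 5 does not follow.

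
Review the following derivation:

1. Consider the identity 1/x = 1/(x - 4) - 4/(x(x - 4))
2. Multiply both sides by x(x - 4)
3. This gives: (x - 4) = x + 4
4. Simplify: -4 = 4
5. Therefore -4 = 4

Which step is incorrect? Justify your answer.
Step 3: This gives: (x - 4) = x + 4

Step 3 makes a sign error when clearing denominators. Multiplying -4/(x(x - 4)) by x(x - 4) gives -4, not +4. The correct result is (x - 4) = x - 4, which is trivially true, not (x - 4) = x + 4. (Step 1 is a valid identity: 1/(x - 4) - 4/(x(x - 4)) = (x - 4)/(x(x - 4)) = 1/x.)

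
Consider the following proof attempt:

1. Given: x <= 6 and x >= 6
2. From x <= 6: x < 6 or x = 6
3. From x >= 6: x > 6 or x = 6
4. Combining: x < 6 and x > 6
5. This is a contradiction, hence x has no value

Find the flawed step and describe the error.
Step 4: Combining: x < 6 and x > 6

Step 4 incorrectly combines the conditions. From x <= 6 and x >= 6, the intersection is x = 6. The error treats the 'or' cases as 'and' requirements. The correct conclusion is that x = 6 is the unique solution, not that no solution exists.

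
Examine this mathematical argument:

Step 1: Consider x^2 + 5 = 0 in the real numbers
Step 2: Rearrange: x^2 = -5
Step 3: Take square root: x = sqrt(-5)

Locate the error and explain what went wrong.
Step 3: Take square root: x = sqrt(-5)

Step 3 takes the square root of -5, which is negative. In the real number system, the square root of a negative number is undefined. The equation x^2 + 5 = 0 has no real solutions. Square roots of negative numbers only exist in the complex numbers.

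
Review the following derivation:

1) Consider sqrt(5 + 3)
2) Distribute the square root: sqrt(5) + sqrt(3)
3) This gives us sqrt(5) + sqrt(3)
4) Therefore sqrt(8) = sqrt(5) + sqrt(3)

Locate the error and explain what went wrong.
Step 2: Distribute the square root: sqrt(5) + sqrt(3)

Step 2 incorrectly 'distributes' the square root over addition. The square root function does not distribute: sqrt(a + b) ≠ sqrt(a) + sqrt(b). In fact, sqrt(5 + 3) = sqrt(8) ≈ 2.8284, while sqrt(5) + sqrt(3) ≈ 3.9681.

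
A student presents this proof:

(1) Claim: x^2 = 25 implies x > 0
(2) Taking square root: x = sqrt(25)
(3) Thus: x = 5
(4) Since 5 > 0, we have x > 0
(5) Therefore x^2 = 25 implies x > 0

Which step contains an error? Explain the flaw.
Step 2: Taking square root: x = sqrt(25)

Step 2 takes the square root and assumes the positive root only. The equation x^2 = 25 actually has two solutions: x = 5 and x = -5. The proof silently assumes x > 0 without justification, then uses this assumption to conclude x > 0, which is circular. The counterexample x = -5 shows the claim is false.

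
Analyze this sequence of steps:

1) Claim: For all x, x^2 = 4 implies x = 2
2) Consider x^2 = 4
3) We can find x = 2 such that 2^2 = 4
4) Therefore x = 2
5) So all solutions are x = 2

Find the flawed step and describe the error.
Step 4: Therefore x = 2

Step 4 incorrectly concludes that x = 2 is the only solution. The proof shows that x = 2 is A solution (existence), but does not show it is the ONLY solution (uniqueness). In fact, x = -2 is also a solution since (-2)^2 = 4. Finding one solution doesn't prove there are no others.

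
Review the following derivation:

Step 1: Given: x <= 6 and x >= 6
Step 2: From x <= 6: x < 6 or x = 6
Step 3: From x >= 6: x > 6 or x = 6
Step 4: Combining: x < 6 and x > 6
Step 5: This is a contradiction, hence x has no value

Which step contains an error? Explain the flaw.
Step 4: Combining: x < 6 and x > 6

Step 4 incorrectly combines the conditions. From x <= 6 and x >= 6, the intersection is x = 6. The error treats the 'or' cases as 'and' requirements. The correct conclusion is that x = 6 is the unique solution, not that no solution exists.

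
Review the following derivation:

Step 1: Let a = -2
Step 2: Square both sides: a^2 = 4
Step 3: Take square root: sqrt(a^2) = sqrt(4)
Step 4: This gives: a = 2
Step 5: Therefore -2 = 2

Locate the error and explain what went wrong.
Step 4: This gives: a = 2

Step 4 incorrectly states that sqrt(a^2) = a. The correct identity is sqrt(a^2) = |a|. Since a = -2 < 0, we have sqrt(a^2) = |-2| = 2, not a = -2.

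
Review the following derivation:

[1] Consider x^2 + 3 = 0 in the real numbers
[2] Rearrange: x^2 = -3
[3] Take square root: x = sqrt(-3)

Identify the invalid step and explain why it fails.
Step 3: Take square root: x = sqrt(-3)

Step 3 takes the square root of -3, which is negative. In the real number system, the square root of a negative number is undefined. The equation x^2 + 3 = 0 has no real solutions. Square roots of negative numbers only exist in the complex numbers.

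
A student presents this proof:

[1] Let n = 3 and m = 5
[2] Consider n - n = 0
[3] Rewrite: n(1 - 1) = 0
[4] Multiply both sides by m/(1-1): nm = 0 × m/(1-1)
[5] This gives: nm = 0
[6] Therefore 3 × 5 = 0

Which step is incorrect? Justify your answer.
Step 4: Multiply both sides by m/(1-1): nm = 0 × m/(1-1)

Step 4 multiplies both sides by m/(1-1). However, 1-1 = 0, so this is multiplication by m/0, which is undefined. We cannot multiply by an undefined expression.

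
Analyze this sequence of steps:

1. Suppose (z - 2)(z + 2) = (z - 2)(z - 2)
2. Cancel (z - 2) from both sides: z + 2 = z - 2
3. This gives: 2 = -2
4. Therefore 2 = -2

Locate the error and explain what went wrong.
Step 2: Cancel (z - 2) from both sides: z + 2 = z - 2

Step 2 cancels (z - 2) from both sides. This is only valid if (z - 2) ≠ 0, i.e., z ≠ 2. When z = 2, both sides equal zero regardless of the other factors. The correct approach requires considering z = 2 as a separate case.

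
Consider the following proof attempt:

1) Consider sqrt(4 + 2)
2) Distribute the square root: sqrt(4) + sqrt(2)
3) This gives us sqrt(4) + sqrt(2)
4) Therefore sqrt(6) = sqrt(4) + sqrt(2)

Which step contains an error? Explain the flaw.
Step 2: Distribute the square root: sqrt(4) + sqrt(2)

Step 2 incorrectly 'distributes' the square root over addition. The square root function does not distribute: sqrt(a + b) ≠ sqrt(a) + sqrt(b). In fact, sqrt(4 + 2) = sqrt(6) ≈ 2.4495, while sqrt(4) + sqrt(2) ≈ 3.4142.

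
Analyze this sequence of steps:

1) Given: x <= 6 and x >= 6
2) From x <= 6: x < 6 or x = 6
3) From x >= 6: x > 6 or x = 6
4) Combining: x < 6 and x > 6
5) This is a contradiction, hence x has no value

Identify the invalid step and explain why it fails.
Step 4: Combining: x < 6 and x > 6

Step 4 incorrectly combines the conditions. From x <= 6 and x >= 6, the intersection is x = 6. The error treats the 'or' cases as 'and' requirements. The correct conclusion is that x = 6 is the unique solution, not that no solution exists.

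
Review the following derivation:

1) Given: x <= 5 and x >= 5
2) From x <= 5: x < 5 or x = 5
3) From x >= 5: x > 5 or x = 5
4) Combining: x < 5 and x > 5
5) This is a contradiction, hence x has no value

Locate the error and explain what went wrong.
Step 4: Combining: x < 5 and x > 5

Step 4 incorrectly combines the conditions. From x <= 5 and x >= 5, the intersection is x = 5. The error treats the 'or' cases as 'and' requirements. The correct conclusion is that x = 5 is the unique solution, not that no solution exists.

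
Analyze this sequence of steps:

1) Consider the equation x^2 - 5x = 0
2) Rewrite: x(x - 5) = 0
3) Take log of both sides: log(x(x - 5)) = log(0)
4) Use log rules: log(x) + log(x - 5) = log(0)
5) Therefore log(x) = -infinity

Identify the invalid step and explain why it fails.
Step 3: Take log of both sides: log(x(x - 5)) = log(0)

Step 3 takes the logarithm of both sides, resulting in log(0) on the right side. The logarithm is only defined for positive numbers; log(0) is undefined (approaches negative infinity). This operation is invalid.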